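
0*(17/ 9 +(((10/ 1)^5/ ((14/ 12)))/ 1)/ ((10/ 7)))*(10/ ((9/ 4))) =0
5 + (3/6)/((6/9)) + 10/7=201/28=7.18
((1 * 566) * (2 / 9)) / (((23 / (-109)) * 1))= -123388 / 207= -596.08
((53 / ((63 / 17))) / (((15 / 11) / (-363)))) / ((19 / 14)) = -2398462 / 855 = -2805.22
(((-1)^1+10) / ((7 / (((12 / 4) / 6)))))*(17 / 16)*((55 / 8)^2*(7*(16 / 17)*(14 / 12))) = 63525 / 256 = 248.14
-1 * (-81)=81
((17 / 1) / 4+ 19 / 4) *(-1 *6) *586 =-31644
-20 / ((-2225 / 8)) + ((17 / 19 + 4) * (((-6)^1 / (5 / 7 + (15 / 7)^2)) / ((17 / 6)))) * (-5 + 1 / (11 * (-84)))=809120549 / 82216420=9.84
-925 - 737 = -1662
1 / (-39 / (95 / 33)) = -0.07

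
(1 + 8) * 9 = 81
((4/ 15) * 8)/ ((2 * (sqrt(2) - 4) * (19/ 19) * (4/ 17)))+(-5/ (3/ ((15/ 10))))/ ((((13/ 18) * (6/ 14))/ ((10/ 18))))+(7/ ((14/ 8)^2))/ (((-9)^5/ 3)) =-51787013/ 8955765 - 34 * sqrt(2)/ 105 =-6.24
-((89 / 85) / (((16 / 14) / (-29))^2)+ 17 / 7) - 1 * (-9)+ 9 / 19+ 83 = -422641493 / 723520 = -584.15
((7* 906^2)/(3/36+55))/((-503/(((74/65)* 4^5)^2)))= -395912336243687424/1404740675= -281840159.75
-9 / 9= -1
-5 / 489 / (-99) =5 / 48411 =0.00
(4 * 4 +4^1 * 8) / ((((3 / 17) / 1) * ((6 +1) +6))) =272 / 13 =20.92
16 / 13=1.23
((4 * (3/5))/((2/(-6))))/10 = -18/25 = -0.72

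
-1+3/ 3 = 0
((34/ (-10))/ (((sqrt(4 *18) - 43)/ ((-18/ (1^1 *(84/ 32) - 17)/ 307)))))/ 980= 3672 *sqrt(2)/ 76852806625 + 26316/ 76852806625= 0.00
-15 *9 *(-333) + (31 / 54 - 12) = 2426953 / 54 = 44943.57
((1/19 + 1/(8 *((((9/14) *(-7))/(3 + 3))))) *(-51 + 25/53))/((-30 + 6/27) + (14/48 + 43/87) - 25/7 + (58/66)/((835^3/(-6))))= -543104399096259000/3069293014904311471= -0.18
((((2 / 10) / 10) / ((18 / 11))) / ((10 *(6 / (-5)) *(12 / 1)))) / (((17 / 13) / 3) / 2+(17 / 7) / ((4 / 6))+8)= -1001 / 139881600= -0.00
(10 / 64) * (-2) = -5 / 16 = -0.31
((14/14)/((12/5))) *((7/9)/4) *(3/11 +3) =0.27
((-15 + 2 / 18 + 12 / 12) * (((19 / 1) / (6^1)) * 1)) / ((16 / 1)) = -2375 / 864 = -2.75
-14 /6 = -7 /3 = -2.33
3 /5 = 0.60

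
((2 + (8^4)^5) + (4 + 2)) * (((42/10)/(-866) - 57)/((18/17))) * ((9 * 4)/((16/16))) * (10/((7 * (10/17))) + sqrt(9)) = -12130425078570357673927.86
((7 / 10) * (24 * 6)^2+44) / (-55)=-72796 / 275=-264.71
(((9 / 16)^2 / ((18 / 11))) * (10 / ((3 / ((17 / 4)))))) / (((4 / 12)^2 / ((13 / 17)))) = 19305 / 1024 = 18.85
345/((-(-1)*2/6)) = 1035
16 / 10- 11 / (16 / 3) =-37 / 80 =-0.46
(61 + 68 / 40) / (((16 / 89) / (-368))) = -1283469 / 10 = -128346.90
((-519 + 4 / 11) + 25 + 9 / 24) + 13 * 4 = -441.26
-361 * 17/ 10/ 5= -6137/ 50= -122.74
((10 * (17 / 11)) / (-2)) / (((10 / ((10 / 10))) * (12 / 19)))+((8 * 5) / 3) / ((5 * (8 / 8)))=127 / 88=1.44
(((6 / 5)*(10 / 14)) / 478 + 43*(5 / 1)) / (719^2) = 359698 / 864875753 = 0.00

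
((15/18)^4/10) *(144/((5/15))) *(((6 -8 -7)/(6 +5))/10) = -1.70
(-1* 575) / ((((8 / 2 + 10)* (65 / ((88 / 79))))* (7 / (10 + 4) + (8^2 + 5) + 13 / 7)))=-0.01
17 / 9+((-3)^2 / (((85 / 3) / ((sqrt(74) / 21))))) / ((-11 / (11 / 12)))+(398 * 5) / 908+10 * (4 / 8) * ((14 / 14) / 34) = 146828 / 34731 - 3 * sqrt(74) / 2380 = 4.22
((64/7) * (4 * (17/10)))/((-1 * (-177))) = 2176/6195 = 0.35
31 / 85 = 0.36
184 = 184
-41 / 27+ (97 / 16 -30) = -10997 / 432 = -25.46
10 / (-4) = -5 / 2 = -2.50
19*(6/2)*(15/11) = 77.73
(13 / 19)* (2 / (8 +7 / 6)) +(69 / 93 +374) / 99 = 1147139 / 291555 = 3.93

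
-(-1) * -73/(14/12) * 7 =-438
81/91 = 0.89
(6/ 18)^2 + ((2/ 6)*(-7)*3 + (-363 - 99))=-468.89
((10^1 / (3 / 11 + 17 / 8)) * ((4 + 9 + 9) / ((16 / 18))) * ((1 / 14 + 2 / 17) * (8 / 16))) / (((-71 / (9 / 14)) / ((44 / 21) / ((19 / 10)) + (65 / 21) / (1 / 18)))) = -8332075125 / 1659730009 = -5.02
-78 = -78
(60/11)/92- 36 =-9093/253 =-35.94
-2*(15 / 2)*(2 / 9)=-10 / 3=-3.33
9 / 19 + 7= 142 / 19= 7.47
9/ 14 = 0.64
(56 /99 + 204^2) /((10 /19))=7828076 /99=79071.47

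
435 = 435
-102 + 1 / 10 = -1019 / 10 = -101.90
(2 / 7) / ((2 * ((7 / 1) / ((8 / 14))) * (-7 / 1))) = -4 / 2401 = -0.00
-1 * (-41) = 41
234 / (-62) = -117 / 31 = -3.77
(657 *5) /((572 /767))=193815 /44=4404.89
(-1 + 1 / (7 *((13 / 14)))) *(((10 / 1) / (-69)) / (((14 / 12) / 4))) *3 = 2640 / 2093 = 1.26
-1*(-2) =2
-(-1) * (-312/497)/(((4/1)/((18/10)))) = -702/2485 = -0.28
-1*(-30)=30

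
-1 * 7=-7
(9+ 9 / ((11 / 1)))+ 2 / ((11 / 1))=10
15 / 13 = 1.15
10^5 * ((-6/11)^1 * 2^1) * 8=-9600000/11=-872727.27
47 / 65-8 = -473 / 65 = -7.28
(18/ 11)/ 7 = 18/ 77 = 0.23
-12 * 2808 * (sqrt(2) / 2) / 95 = -16848 * sqrt(2) / 95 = -250.81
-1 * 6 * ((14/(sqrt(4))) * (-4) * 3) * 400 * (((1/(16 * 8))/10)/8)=315/16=19.69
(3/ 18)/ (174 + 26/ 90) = 15/ 15686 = 0.00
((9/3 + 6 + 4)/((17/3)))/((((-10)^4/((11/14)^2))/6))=14157/16660000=0.00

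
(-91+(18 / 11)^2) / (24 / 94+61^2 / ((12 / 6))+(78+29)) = -1004578 / 22381249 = -0.04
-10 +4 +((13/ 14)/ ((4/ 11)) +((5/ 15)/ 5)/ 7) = -2887/ 840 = -3.44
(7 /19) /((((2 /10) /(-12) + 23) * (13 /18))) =1080 /48659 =0.02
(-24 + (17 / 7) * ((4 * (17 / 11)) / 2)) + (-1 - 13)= -2348 / 77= -30.49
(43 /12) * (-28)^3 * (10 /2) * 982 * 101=-39008941813.33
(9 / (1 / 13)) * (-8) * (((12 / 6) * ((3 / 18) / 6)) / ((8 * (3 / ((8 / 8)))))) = -13 / 6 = -2.17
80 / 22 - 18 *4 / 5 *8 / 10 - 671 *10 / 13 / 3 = -1929802 / 10725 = -179.93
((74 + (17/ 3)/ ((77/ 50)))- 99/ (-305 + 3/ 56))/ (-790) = -153855176/ 1558190865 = -0.10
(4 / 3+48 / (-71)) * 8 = 1120 / 213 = 5.26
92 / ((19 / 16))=1472 / 19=77.47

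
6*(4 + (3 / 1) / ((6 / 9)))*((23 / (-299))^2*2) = 102 / 169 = 0.60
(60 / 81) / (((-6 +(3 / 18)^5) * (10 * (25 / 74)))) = -42624 / 1166375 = -0.04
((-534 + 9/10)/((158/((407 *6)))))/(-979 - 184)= 6509151/918770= 7.08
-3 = -3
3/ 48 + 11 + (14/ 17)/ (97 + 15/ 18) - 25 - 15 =-4618933/ 159664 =-28.93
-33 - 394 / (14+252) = -4586 / 133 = -34.48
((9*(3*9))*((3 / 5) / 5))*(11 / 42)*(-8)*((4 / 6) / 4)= -1782 / 175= -10.18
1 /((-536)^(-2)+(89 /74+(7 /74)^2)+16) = 393308224 /6769485193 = 0.06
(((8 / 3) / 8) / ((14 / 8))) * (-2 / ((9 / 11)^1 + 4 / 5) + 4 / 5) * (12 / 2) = -1552 / 3115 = -0.50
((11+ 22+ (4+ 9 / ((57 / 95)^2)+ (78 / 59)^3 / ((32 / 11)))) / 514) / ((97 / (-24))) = -154759503 / 5119893091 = -0.03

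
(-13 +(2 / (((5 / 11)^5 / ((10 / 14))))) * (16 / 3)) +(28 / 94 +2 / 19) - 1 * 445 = -761127874 / 11720625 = -64.94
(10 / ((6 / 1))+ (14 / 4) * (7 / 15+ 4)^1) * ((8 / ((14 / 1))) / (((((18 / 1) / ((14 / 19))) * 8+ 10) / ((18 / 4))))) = 1557 / 7190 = 0.22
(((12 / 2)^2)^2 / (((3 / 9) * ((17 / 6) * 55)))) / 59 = 23328 / 55165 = 0.42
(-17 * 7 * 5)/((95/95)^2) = -595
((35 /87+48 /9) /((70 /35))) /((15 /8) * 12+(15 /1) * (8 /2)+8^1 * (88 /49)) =24451 /825891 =0.03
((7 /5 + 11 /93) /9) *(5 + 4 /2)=4942 /4185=1.18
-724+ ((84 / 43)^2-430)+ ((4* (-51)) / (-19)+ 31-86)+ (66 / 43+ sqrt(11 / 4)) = -41908197 / 35131+ sqrt(11) / 2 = -1191.25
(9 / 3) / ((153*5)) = 1 / 255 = 0.00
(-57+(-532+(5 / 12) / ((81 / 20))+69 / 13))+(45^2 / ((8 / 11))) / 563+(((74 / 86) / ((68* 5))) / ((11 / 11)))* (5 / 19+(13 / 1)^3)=-566247817947911 / 988072904520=-573.08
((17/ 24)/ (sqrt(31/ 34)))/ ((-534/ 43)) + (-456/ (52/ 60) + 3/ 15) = -34187/ 65 - 731 * sqrt(1054)/ 397296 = -526.01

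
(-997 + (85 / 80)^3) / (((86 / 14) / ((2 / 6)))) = -28551593 / 528384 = -54.04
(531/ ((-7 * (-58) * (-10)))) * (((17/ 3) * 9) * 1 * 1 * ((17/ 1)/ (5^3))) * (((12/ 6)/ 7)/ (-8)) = 460377/ 14210000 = 0.03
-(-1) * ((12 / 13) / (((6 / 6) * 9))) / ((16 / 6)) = 1 / 26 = 0.04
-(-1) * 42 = 42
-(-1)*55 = 55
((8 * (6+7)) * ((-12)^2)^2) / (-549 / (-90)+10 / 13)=280350720 / 893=313942.58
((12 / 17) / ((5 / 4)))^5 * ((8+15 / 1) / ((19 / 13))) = 0.90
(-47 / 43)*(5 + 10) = -705 / 43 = -16.40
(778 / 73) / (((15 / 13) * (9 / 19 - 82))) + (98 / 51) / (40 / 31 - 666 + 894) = -10751465573 / 102478292790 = -0.10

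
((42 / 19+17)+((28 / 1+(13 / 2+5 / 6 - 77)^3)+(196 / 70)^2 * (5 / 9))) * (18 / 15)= -1734307976 / 4275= -405686.08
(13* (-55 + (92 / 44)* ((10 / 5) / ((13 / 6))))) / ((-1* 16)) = 7589 / 176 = 43.12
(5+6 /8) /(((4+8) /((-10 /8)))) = -115 /192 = -0.60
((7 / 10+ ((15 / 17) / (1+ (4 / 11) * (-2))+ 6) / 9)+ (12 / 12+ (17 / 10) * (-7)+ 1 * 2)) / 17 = -5488 / 13005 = -0.42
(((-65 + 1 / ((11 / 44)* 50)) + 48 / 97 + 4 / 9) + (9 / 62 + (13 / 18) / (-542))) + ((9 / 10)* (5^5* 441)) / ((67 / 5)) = 1515044791257301 / 16379429700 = 92496.80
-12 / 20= -0.60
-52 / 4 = -13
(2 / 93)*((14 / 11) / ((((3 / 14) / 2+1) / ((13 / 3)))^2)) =3709888 / 8847927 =0.42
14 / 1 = 14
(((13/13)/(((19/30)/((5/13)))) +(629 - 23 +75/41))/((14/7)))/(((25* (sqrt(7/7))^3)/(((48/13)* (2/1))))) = 295758576/3291275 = 89.86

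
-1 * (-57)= 57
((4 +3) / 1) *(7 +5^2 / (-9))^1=266 / 9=29.56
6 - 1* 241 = -235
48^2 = 2304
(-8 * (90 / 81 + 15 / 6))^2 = 67600 / 81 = 834.57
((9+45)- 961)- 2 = -909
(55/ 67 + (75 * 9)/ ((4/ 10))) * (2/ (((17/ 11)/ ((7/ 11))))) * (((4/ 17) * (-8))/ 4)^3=-144.90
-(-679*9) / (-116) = -6111 / 116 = -52.68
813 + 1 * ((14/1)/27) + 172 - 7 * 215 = -14026/27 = -519.48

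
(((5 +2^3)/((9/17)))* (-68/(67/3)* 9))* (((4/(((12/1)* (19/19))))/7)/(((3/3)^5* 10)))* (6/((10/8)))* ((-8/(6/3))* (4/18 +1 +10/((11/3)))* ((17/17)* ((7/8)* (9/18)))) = 5875948/55275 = 106.30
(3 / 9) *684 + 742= 970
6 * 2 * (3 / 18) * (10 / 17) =20 / 17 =1.18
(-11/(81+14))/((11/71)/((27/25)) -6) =21087/1066565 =0.02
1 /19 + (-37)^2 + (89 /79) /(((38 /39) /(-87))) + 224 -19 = 4423329 /3002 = 1473.46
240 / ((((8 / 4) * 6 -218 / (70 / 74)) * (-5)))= 840 / 3823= 0.22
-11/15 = -0.73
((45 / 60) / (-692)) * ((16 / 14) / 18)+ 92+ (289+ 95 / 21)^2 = 26320543835 / 305172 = 86248.23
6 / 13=0.46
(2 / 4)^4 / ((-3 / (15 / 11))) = -5 / 176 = -0.03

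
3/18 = 1/6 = 0.17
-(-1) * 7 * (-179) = -1253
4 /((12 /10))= 10 /3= 3.33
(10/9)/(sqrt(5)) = 2 * sqrt(5)/9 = 0.50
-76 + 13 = -63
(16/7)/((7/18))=288/49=5.88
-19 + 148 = 129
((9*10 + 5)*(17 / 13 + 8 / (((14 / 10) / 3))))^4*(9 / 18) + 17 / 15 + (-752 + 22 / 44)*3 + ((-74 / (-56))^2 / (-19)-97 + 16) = 1475815449739557882662153 / 312701822160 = 4719561400523.05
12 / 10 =6 / 5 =1.20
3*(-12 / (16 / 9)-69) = -909 / 4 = -227.25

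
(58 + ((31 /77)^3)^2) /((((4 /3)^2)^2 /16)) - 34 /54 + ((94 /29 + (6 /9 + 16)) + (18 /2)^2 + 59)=1182639453789063749 /2611115577754992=452.92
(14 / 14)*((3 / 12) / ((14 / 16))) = 2 / 7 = 0.29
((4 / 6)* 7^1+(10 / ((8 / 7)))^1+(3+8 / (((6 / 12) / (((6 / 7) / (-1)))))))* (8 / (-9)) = -2.40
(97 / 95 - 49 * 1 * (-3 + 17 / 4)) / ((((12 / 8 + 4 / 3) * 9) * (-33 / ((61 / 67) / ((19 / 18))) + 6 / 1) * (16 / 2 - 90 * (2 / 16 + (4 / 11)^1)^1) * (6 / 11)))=-0.00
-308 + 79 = -229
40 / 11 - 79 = -829 / 11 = -75.36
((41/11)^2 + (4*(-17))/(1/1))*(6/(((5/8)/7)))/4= -549948/605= -909.00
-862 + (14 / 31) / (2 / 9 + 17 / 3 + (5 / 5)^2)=-828319 / 961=-861.93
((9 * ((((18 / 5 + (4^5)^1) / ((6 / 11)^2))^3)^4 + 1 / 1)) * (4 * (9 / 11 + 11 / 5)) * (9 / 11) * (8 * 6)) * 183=4120990585600976495694167267924849827776282626353066936228288992907463 / 1831167155039062500000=2250472096040335230588270000000000000000000000000.00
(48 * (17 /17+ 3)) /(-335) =-192 /335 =-0.57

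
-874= -874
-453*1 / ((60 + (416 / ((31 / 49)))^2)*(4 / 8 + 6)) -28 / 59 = -75658535759 / 159369221986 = -0.47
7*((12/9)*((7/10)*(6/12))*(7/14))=49/30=1.63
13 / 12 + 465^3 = 1206535513 / 12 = 100544626.08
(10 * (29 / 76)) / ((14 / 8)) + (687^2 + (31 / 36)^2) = 81352856245 / 172368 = 471971.92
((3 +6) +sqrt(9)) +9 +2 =23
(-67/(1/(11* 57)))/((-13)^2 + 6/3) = -737/3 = -245.67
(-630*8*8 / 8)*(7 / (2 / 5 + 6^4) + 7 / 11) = -16473240 / 5093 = -3234.49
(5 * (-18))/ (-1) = 90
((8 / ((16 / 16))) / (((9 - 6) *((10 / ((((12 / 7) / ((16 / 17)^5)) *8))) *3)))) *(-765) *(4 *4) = -20204.44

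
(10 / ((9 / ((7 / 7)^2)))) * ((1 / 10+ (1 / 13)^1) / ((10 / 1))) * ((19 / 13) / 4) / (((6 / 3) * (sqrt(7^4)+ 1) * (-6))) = -437 / 36504000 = -0.00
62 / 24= 31 / 12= 2.58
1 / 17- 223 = -3790 / 17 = -222.94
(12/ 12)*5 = 5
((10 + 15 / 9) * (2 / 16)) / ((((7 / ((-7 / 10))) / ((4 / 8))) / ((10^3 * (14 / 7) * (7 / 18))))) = -6125 / 108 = -56.71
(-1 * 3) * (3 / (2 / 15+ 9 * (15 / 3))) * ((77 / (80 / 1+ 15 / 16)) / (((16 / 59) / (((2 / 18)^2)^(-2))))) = -114968403 / 25049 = -4589.74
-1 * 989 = -989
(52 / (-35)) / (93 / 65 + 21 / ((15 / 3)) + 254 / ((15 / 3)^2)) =-845 / 8981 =-0.09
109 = 109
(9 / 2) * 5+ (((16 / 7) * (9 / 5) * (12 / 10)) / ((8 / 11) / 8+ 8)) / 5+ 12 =5392383 / 155750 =34.62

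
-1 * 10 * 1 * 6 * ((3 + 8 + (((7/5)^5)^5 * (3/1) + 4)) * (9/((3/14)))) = -2029948808504424695645184/59604644775390625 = -34056889.63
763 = 763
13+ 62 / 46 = 330 / 23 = 14.35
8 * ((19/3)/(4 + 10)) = 76/21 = 3.62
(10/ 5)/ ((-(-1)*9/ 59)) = 118/ 9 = 13.11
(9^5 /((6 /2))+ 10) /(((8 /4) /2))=19693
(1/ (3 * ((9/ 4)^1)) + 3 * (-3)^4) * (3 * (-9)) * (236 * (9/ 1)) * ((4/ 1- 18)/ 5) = 39043368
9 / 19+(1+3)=85 / 19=4.47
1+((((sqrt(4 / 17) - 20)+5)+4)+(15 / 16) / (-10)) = -323 / 32+2 *sqrt(17) / 17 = -9.61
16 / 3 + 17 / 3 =11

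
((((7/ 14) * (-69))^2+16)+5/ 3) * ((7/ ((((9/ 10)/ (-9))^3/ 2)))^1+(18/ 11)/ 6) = -2232186515/ 132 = -16910503.90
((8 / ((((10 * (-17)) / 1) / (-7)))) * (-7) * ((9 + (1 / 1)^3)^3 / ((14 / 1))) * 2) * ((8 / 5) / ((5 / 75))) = -134400 / 17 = -7905.88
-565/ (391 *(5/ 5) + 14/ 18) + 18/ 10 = 6309/ 17630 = 0.36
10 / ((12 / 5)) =25 / 6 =4.17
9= 9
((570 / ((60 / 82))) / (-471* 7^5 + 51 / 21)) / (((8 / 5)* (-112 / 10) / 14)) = 136325 / 1773205184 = 0.00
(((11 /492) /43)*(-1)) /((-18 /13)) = 143 /380808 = 0.00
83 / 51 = 1.63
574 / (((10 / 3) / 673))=579453 / 5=115890.60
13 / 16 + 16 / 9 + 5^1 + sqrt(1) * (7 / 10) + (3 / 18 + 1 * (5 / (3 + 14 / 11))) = 325783 / 33840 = 9.63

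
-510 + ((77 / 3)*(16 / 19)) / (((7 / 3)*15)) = -145174 / 285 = -509.38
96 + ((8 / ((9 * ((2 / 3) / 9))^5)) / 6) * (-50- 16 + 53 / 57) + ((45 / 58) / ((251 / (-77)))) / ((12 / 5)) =-311417727 / 553204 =-562.93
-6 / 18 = -1 / 3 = -0.33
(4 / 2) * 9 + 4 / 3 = 58 / 3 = 19.33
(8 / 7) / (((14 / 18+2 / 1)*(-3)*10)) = -12 / 875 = -0.01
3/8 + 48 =387/8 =48.38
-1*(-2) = 2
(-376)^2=141376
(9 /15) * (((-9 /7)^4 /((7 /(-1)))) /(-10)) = 19683 /840350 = 0.02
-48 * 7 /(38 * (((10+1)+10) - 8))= -168 /247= -0.68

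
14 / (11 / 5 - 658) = -70 / 3279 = -0.02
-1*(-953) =953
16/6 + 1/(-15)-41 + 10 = -28.40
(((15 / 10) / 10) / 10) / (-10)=-3 / 2000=-0.00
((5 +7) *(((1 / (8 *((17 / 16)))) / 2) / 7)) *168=16.94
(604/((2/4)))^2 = 1459264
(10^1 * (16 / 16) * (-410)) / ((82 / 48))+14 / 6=-7193 / 3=-2397.67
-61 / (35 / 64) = -3904 / 35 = -111.54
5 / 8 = 0.62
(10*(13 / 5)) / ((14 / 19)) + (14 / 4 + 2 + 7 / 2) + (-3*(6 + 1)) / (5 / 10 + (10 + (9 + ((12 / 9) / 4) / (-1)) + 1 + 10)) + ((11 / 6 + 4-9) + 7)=360509 / 7602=47.42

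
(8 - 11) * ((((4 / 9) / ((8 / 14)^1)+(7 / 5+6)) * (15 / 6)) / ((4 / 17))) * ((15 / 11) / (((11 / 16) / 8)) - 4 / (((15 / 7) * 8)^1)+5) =-5378.71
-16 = -16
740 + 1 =741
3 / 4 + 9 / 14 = 39 / 28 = 1.39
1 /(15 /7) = 7 /15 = 0.47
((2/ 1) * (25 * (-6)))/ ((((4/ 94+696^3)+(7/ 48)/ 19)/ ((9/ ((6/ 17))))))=-327909600/ 14451749169257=-0.00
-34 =-34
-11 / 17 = -0.65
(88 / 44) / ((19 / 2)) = 4 / 19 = 0.21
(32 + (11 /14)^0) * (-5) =-165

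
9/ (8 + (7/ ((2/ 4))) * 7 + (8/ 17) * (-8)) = 153/ 1738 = 0.09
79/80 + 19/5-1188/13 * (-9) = 860339/1040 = 827.25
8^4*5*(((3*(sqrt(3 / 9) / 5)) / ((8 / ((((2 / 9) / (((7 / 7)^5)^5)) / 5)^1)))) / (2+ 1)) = 1024*sqrt(3) / 135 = 13.14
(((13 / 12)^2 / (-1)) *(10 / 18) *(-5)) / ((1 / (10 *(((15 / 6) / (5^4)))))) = 169 / 1296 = 0.13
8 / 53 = 0.15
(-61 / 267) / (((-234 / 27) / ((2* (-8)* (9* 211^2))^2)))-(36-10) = 1253587476191486 / 1157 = 1083480964729.03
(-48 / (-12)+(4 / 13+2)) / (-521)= -82 / 6773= -0.01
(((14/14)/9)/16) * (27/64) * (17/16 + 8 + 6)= 0.04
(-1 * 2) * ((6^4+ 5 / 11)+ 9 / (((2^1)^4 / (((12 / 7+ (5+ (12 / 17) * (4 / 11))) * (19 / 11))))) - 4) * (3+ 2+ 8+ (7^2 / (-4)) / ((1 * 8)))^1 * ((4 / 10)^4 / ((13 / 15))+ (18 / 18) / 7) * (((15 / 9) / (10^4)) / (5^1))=-71805864339067 / 419298880000000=-0.17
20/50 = 2/5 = 0.40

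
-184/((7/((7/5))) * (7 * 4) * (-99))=46/3465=0.01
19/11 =1.73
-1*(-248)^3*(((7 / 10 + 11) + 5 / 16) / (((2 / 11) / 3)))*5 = 15116191728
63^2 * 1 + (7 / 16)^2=1016113 / 256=3969.19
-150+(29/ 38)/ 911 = -5192671/ 34618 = -150.00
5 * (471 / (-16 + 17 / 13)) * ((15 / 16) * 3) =-450.81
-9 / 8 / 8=-9 / 64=-0.14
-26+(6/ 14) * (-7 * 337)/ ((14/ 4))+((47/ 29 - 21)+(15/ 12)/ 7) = -271255/ 812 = -334.06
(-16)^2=256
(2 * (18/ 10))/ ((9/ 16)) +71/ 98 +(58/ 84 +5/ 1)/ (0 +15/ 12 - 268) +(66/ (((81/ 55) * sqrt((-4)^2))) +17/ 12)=556850803/ 28232820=19.72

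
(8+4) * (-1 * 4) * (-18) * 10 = 8640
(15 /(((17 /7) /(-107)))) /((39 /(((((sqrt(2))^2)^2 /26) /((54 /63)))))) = -26215 /8619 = -3.04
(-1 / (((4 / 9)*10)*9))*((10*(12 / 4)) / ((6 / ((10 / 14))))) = -5 / 56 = -0.09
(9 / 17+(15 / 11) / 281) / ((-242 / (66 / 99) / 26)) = -243308 / 6358187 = -0.04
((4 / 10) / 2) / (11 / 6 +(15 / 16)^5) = 3145728 / 40226465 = 0.08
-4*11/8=-11/2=-5.50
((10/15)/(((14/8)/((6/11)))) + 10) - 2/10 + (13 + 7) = 11553/385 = 30.01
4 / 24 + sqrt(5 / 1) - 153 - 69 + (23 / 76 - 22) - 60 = -69205 / 228 + sqrt(5) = -301.29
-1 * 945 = -945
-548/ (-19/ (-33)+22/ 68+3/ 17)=-36168/ 71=-509.41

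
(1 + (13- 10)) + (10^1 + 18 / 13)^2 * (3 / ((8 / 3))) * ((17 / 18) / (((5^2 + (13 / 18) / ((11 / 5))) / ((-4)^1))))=-884828 / 49855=-17.75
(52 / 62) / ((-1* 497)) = -26 / 15407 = -0.00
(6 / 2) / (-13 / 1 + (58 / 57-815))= -171 / 47138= -0.00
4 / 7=0.57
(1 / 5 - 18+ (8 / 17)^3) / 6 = -144899 / 49130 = -2.95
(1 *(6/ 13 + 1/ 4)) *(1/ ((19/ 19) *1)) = 37/ 52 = 0.71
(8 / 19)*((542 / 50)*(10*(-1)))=-4336 / 95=-45.64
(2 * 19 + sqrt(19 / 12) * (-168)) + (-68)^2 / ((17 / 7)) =1942 - 28 * sqrt(57) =1730.60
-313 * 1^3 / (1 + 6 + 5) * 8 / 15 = -13.91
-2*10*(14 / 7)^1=-40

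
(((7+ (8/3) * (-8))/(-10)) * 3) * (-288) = -6192/5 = -1238.40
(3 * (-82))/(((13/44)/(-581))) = 6288744/13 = 483749.54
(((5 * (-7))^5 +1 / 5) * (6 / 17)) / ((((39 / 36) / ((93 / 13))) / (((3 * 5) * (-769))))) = 4056703473677328 / 2873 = 1412009562714.00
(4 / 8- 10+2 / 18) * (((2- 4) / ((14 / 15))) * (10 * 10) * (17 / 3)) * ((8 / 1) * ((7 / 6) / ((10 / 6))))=63844.44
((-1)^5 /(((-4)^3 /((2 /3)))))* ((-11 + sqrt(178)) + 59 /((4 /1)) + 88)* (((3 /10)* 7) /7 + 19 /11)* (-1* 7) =-572887 /42240 -1561* sqrt(178) /10560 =-15.53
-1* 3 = -3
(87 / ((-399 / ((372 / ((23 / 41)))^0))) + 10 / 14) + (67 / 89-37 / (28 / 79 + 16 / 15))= -494095325 / 19933508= -24.79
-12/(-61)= 12/61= 0.20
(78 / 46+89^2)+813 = 200921 / 23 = 8735.70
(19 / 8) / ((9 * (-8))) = -19 / 576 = -0.03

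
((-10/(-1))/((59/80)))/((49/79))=63200/2891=21.86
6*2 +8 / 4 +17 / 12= 185 / 12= 15.42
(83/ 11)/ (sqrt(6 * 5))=83 * sqrt(30)/ 330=1.38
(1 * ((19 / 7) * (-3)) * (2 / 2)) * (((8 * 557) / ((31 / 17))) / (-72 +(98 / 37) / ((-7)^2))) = 276.57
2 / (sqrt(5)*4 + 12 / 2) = -3 / 11 + 2*sqrt(5) / 11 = 0.13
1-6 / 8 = 1 / 4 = 0.25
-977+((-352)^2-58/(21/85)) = 122692.24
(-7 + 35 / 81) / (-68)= 133 / 1377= 0.10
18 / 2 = 9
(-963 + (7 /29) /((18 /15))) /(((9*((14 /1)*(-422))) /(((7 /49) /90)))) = 167527 /5828714640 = 0.00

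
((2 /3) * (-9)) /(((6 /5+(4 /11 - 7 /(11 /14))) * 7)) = 165 /1414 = 0.12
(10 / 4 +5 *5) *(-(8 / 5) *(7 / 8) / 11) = -7 / 2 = -3.50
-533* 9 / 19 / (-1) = 4797 / 19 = 252.47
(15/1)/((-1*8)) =-15/8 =-1.88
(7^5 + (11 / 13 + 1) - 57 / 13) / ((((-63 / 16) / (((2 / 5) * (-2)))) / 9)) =13981312 / 455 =30728.16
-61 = -61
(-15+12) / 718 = -3 / 718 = -0.00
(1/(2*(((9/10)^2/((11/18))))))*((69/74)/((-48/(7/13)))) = -44275/11220768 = -0.00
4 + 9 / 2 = 17 / 2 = 8.50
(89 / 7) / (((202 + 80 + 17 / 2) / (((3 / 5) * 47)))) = 25098 / 20335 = 1.23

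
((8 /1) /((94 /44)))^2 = 30976 /2209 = 14.02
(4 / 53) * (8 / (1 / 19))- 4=396 / 53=7.47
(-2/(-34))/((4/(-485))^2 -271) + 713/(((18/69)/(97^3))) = 1802152919257845259/722454202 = 2494487421.17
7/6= 1.17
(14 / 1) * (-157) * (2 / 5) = -4396 / 5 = -879.20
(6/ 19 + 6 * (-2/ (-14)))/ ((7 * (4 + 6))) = 78/ 4655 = 0.02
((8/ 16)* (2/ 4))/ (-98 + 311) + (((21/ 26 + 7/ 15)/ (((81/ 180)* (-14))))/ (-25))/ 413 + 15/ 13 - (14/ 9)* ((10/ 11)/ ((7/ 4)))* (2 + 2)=-2.08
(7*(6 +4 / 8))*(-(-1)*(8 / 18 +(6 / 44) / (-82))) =654199 / 32472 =20.15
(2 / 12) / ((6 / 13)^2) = 169 / 216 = 0.78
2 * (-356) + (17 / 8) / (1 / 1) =-5679 / 8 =-709.88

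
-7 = -7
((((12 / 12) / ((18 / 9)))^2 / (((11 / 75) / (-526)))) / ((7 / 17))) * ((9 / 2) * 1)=-3017925 / 308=-9798.46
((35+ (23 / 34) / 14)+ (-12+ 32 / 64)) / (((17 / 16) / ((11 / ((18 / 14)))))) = 493196 / 2601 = 189.62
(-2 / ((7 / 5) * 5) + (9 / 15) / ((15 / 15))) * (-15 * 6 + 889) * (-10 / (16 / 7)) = -8789 / 8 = -1098.62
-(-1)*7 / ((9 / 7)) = 49 / 9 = 5.44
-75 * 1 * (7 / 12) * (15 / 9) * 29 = -25375 / 12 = -2114.58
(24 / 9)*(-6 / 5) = -16 / 5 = -3.20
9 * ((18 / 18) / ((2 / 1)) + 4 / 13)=189 / 26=7.27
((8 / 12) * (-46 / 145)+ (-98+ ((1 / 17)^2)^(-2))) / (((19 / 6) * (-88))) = -36288913 / 121220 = -299.36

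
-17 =-17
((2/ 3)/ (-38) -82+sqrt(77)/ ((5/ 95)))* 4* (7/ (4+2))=-65450/ 171+266* sqrt(77)/ 3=395.30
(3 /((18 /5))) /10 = 1 /12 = 0.08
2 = 2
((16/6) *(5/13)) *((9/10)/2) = 6/13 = 0.46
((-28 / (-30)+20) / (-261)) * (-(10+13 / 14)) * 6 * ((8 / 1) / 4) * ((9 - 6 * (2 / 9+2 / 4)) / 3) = 21352 / 1305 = 16.36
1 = 1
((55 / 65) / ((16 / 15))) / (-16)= -0.05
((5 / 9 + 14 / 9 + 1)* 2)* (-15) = -280 / 3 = -93.33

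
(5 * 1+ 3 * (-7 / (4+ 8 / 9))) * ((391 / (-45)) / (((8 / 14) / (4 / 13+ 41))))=-15187613 / 34320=-442.53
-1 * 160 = -160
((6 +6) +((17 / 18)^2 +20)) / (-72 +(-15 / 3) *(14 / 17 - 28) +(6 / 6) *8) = 181169 / 395928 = 0.46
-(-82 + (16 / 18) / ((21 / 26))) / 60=1.35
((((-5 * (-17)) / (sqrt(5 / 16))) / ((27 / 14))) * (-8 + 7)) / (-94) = 476 * sqrt(5) / 1269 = 0.84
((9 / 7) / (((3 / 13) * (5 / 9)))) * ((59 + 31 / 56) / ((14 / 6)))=702351 / 2744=255.96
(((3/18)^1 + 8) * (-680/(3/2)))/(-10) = 3332/9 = 370.22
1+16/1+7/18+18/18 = 331/18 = 18.39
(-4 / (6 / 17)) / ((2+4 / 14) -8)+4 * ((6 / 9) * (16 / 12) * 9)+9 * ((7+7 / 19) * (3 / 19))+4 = 1049519 / 21660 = 48.45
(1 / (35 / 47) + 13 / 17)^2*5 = 1572516 / 70805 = 22.21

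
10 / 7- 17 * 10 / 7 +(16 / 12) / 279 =-133892 / 5859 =-22.85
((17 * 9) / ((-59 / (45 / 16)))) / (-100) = 1377 / 18880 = 0.07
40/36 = 10/9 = 1.11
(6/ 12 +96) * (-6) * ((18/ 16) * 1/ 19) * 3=-15633/ 152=-102.85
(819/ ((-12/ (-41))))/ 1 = 11193/ 4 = 2798.25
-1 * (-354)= 354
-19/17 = -1.12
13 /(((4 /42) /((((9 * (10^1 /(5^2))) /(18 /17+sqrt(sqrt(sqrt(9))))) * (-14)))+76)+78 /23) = 33498779180753250 * 3^(3 /4) /15170262737541928341926023531487+1407378161092315803300 * sqrt(3) /15170262737541928341926023531487+59127924562027287072954120 * 3^(1 /4) /15170262737541928341926023531487+2484130818329122286152882439568 /15170262737541928341926023531487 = 0.16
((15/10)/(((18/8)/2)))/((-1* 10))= -2/15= -0.13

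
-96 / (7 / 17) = -233.14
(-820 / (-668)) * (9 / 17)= 1845 / 2839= 0.65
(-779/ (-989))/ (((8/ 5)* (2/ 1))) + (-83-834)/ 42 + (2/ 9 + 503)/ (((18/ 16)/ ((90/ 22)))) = 2832857869/ 1566576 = 1808.31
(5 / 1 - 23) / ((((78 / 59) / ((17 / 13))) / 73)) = -219657 / 169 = -1299.75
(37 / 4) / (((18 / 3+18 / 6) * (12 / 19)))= 703 / 432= 1.63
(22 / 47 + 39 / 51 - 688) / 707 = -548727 / 564893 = -0.97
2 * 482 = 964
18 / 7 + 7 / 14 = 43 / 14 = 3.07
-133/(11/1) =-133/11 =-12.09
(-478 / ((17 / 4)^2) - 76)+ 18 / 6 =-28745 / 289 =-99.46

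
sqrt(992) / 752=sqrt(62) / 188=0.04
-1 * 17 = -17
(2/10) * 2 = 2/5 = 0.40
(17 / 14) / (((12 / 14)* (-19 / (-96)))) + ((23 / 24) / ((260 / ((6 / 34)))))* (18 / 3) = 2405791 / 335920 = 7.16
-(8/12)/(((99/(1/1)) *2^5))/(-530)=1/2518560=0.00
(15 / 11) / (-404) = -15 / 4444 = -0.00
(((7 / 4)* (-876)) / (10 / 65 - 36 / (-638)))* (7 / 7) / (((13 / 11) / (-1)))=5379297 / 872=6168.92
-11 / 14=-0.79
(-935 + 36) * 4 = -3596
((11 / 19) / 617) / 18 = 11 / 211014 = 0.00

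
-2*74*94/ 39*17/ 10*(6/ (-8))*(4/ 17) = 6956/ 65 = 107.02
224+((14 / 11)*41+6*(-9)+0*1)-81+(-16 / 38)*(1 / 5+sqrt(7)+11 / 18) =1324603 / 9405-8*sqrt(7) / 19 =139.73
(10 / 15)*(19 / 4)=3.17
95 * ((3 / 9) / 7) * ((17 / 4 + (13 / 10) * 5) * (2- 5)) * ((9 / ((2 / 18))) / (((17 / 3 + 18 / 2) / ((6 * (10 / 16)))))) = -14889825 / 4928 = -3021.47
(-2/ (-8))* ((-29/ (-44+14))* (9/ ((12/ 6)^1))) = 87/ 80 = 1.09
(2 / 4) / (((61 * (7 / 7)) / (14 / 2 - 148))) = -141 / 122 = -1.16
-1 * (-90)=90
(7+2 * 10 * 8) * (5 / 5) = 167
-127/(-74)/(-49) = -127/3626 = -0.04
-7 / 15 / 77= -1 / 165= -0.01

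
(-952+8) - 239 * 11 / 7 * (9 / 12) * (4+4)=-22382 / 7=-3197.43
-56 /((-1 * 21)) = 8 /3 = 2.67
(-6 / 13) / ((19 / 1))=-0.02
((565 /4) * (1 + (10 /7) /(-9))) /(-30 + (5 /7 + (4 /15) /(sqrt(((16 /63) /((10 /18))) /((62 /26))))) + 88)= 799980675 /395232608-209615 * sqrt(14105) /1185697824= 2.00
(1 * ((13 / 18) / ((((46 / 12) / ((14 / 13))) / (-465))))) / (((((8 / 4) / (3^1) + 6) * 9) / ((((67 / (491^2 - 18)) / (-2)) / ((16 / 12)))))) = 0.00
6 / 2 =3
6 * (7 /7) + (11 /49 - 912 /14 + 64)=249 /49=5.08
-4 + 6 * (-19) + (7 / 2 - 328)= -885 / 2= -442.50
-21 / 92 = -0.23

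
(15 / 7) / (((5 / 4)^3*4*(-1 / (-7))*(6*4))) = 0.08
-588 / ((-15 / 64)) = 12544 / 5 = 2508.80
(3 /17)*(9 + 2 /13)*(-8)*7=-1176 /13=-90.46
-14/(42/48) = -16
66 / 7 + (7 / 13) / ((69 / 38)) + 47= 356177 / 6279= 56.73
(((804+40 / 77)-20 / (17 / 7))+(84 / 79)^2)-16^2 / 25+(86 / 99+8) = 1463231785474 / 1838130525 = 796.04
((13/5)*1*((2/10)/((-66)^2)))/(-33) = -13/3593700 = -0.00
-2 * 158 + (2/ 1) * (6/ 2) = -310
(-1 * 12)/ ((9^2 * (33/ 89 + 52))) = -0.00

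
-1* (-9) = 9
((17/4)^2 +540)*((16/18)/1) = 8929/18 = 496.06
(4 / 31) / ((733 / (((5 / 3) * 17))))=340 / 68169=0.00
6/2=3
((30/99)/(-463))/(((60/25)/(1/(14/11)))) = -25/116676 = -0.00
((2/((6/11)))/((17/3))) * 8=88/17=5.18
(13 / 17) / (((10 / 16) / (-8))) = -832 / 85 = -9.79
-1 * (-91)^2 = -8281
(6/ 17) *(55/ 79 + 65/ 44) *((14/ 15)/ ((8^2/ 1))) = 10577/ 945472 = 0.01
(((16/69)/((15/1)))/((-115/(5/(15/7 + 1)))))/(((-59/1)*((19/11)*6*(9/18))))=56/80056215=0.00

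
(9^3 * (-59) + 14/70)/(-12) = 107527/30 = 3584.23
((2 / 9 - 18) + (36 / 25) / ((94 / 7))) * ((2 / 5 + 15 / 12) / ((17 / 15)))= -1027763 / 39950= -25.73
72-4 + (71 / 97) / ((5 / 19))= 34329 / 485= 70.78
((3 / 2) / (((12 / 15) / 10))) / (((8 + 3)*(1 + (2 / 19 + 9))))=475 / 2816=0.17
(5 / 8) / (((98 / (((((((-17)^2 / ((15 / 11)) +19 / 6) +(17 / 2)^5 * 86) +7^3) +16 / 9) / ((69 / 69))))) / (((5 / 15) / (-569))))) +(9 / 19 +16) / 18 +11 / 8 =-43822989125 / 3661555968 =-11.97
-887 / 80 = -11.09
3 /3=1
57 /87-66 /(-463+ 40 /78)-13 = -6382600 /523073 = -12.20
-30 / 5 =-6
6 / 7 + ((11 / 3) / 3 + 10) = 761 / 63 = 12.08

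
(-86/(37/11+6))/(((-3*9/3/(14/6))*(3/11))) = 72842/8343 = 8.73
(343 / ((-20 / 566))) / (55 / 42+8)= -2038449 / 1955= -1042.68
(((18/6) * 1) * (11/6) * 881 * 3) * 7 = 203511/2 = 101755.50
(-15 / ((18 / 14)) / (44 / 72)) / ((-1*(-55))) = -42 / 121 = -0.35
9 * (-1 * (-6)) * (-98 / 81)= -196 / 3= -65.33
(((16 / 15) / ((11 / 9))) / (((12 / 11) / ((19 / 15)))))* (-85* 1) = -1292 / 15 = -86.13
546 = 546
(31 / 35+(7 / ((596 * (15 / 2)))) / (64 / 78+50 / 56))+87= 857533122 / 9757265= 87.89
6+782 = 788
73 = 73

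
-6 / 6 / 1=-1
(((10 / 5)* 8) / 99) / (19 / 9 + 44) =16 / 4565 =0.00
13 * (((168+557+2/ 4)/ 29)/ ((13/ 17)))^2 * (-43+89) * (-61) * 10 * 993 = -4238474664380655/ 10933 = -387677185070.95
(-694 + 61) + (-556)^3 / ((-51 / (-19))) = -64034215.43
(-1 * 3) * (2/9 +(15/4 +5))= -26.92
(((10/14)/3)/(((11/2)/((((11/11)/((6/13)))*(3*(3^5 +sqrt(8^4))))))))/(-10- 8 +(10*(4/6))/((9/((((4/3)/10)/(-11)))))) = -538785/112322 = -4.80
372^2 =138384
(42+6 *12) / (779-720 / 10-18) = 0.17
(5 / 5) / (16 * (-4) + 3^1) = -1 / 61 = -0.02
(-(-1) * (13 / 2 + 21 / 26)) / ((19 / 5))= 25 / 13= 1.92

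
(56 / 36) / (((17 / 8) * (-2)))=-56 / 153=-0.37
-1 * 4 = -4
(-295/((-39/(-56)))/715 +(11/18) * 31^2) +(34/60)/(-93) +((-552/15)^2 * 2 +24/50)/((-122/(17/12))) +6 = 887807273711/1581916050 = 561.22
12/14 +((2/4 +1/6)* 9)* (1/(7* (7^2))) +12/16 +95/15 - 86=-321221/4116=-78.04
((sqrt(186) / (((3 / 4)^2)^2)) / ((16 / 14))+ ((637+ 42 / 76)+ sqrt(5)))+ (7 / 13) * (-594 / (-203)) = sqrt(5)+ 224 * sqrt(186) / 81+ 9156151 / 14326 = 679.08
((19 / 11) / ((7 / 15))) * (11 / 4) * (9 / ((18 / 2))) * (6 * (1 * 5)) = 4275 / 14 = 305.36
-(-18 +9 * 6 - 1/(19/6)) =-678/19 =-35.68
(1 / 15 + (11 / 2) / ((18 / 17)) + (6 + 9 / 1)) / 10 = 3647 / 1800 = 2.03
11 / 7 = 1.57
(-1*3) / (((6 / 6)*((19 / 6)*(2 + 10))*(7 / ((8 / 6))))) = -2 / 133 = -0.02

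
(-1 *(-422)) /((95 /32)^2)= 432128 /9025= 47.88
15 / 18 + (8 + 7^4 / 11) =14989 / 66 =227.11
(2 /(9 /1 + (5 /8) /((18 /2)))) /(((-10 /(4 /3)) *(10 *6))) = -8 /16325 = -0.00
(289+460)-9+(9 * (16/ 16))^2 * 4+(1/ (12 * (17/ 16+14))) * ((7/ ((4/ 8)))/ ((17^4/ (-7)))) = 64250366320/ 60385683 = 1064.00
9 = 9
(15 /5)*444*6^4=1726272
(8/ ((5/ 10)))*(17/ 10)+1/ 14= 1909/ 70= 27.27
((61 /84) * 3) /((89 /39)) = 2379 /2492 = 0.95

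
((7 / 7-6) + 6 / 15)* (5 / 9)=-23 / 9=-2.56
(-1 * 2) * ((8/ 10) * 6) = -48/ 5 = -9.60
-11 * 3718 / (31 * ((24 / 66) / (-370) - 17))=83227430 / 1072507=77.60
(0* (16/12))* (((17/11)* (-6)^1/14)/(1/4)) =0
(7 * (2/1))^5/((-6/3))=-268912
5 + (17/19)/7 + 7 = 1613/133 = 12.13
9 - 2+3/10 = 73/10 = 7.30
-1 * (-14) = 14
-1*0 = 0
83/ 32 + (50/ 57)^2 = 349667/ 103968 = 3.36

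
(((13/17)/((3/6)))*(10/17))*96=24960/289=86.37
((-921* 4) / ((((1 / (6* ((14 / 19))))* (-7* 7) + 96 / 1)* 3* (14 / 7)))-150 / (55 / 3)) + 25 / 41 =-6802853 / 459569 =-14.80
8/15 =0.53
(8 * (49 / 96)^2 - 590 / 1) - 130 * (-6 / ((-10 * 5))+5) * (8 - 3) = -4511135 / 1152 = -3915.92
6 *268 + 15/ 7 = 11271/ 7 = 1610.14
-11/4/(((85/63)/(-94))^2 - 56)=0.05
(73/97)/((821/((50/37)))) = 3650/2946569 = 0.00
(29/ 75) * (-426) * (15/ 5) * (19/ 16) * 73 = -8567499/ 200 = -42837.50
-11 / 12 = -0.92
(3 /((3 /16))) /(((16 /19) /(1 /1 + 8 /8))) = 38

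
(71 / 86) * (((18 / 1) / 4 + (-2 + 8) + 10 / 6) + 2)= 6035 / 516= 11.70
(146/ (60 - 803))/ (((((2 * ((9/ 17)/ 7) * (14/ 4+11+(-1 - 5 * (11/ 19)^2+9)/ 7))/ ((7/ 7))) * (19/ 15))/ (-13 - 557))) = 2195204900/ 57841807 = 37.95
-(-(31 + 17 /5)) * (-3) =-516 /5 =-103.20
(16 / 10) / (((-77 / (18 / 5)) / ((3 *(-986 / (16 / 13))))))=179.78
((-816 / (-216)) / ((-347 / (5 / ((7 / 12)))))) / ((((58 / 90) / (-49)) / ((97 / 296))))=865725 / 372331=2.33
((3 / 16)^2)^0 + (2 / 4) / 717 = 1435 / 1434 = 1.00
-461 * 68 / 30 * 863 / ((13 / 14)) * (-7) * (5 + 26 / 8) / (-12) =-4673635.14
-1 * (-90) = 90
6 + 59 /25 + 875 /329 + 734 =875398 /1175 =745.02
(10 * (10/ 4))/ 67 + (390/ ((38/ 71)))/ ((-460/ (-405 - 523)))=43052261/ 29279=1470.41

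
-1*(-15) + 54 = 69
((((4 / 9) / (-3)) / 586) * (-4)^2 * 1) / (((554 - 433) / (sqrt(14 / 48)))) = -0.00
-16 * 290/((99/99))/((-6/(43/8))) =12470/3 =4156.67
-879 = -879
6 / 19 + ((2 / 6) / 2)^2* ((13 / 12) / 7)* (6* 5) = 4259 / 9576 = 0.44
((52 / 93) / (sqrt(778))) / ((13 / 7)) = 14 *sqrt(778) / 36177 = 0.01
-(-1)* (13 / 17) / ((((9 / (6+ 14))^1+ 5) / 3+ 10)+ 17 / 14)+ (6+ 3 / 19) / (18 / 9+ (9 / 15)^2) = 21405045 / 8022997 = 2.67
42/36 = 7/6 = 1.17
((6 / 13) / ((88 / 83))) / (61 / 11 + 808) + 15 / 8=581851 / 310232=1.88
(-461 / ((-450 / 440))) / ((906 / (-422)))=-4279924 / 20385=-209.95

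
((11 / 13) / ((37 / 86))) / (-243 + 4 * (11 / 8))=-1892 / 228475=-0.01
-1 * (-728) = 728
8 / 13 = 0.62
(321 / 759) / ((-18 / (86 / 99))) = -4601 / 225423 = -0.02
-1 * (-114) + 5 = 119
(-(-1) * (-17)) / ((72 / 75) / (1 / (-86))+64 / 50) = 425 / 2032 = 0.21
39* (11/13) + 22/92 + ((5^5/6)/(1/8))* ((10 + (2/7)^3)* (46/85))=6071255599/268226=22634.85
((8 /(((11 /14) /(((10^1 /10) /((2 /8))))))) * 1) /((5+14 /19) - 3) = 2128 /143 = 14.88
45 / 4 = 11.25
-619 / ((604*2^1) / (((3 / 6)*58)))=-17951 / 1208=-14.86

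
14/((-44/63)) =-441/22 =-20.05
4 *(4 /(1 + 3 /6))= 32 /3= 10.67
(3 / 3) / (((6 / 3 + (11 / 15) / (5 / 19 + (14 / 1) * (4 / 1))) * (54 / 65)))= 26725 / 44694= 0.60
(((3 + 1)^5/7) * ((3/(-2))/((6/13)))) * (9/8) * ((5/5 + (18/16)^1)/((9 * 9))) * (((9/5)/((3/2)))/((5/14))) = -3536/75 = -47.15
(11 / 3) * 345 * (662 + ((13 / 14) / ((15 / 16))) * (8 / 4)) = 17638654 / 21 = 839935.90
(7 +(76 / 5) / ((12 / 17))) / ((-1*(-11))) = 428 / 165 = 2.59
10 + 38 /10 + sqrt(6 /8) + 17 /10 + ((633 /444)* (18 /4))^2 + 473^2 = sqrt(3) /2 + 19607204313 /87616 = 223786.53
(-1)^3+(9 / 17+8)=128 / 17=7.53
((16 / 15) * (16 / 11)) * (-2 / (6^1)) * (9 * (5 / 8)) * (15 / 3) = -160 / 11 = -14.55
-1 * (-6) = 6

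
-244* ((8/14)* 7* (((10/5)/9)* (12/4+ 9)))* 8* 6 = -124928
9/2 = 4.50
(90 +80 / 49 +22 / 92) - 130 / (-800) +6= 8838771 / 90160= 98.03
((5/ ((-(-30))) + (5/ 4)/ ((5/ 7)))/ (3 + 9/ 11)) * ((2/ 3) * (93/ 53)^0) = 253/ 756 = 0.33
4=4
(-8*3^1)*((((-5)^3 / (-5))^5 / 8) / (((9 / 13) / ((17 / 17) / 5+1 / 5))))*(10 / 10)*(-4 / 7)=203125000 / 21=9672619.05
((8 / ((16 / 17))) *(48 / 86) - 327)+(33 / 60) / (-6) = -1663313 / 5160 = -322.35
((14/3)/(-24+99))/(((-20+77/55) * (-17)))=14/71145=0.00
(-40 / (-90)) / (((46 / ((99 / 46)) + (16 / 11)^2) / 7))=847 / 6395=0.13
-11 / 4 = -2.75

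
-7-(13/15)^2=-1744/225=-7.75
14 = 14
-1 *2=-2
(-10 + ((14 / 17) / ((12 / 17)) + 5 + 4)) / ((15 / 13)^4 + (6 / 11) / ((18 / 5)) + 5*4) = 314171 / 41327380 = 0.01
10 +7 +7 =24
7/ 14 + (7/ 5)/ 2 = 6/ 5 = 1.20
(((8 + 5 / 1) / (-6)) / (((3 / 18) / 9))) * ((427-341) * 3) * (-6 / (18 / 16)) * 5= 804960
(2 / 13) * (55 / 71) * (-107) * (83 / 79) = -976910 / 72917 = -13.40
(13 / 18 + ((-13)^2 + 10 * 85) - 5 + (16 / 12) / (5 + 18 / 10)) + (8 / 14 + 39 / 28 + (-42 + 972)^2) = 3709587925 / 4284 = 865916.88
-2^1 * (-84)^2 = -14112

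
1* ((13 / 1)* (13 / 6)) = 169 / 6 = 28.17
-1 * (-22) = 22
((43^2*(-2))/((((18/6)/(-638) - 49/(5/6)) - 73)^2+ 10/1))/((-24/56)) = 263418524600/530657549547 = 0.50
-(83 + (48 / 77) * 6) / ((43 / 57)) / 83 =-380703 / 274813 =-1.39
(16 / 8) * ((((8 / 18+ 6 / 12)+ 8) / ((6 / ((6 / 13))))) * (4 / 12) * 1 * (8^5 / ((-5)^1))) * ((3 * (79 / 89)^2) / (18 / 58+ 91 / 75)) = -2387085639680 / 511878783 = -4663.38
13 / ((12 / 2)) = 13 / 6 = 2.17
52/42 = 26/21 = 1.24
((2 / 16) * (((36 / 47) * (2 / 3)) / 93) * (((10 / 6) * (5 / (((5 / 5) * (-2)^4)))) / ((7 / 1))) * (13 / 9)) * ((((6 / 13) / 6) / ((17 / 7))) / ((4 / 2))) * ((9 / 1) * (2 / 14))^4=6075 / 1903051808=0.00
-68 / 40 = -17 / 10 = -1.70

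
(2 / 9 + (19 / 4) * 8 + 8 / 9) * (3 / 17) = 352 / 51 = 6.90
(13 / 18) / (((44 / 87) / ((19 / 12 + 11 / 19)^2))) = 91629473 / 13723776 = 6.68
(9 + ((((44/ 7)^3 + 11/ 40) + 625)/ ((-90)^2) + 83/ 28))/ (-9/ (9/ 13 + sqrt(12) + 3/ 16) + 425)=3627689463632 * sqrt(3)/ 33962191790302125 + 13208775544586623/ 465767201695572000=0.03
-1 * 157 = -157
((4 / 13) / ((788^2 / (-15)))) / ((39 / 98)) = -245 / 13117442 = -0.00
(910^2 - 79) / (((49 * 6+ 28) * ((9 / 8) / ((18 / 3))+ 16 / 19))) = 125859192 / 50393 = 2497.55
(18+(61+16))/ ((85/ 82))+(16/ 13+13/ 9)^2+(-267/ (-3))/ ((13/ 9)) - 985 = -191890669/ 232713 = -824.58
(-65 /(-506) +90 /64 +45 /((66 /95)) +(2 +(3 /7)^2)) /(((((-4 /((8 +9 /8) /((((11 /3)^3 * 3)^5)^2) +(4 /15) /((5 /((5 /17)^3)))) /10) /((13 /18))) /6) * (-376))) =1643589729180620351201856508408998111330545 /613794483263967431842554701178029356502224896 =0.00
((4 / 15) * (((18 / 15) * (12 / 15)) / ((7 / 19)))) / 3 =608 / 2625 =0.23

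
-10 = -10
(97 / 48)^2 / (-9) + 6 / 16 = -1633 / 20736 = -0.08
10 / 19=0.53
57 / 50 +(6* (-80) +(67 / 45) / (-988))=-106450913 / 222300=-478.86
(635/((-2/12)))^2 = 14516100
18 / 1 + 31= 49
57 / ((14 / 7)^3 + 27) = 57 / 35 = 1.63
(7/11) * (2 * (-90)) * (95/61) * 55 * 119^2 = -8475358500/61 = -138940303.28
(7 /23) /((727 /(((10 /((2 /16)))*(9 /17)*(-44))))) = -221760 /284257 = -0.78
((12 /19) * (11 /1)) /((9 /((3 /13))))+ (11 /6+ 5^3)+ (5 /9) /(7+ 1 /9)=6027097 /47424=127.09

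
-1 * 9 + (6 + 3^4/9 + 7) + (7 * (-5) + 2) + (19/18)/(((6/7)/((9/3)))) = -587/36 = -16.31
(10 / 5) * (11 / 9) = 22 / 9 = 2.44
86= 86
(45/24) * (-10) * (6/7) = -225/14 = -16.07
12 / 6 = 2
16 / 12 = 4 / 3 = 1.33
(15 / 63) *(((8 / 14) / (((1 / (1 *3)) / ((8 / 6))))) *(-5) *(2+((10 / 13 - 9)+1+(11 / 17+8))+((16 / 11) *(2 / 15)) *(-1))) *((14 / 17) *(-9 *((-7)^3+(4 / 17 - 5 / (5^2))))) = -109614318592 / 4917913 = -22288.79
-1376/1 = -1376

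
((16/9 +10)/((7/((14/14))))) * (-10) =-16.83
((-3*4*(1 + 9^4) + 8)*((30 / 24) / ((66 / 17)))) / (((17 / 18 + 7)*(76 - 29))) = -5019420 / 73931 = -67.89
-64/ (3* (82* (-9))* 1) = 32/ 1107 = 0.03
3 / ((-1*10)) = -3 / 10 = -0.30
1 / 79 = 0.01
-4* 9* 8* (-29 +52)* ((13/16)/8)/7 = -2691/28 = -96.11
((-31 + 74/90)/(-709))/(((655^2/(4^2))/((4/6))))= 43456/41064127875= 0.00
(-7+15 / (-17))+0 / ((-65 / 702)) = -134 / 17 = -7.88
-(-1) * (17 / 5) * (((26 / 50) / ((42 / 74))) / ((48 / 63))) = 4.09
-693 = -693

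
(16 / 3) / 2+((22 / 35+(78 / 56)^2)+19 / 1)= 285007 / 11760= 24.24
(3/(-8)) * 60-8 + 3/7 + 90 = 839/14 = 59.93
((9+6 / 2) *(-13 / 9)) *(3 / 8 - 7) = 689 / 6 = 114.83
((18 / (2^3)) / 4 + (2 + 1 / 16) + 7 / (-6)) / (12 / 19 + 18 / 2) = 665 / 4392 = 0.15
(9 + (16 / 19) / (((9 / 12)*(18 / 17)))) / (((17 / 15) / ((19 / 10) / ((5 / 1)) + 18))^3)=4005718195999 / 93347000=42912.13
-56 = -56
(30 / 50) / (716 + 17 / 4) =12 / 14405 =0.00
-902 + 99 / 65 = -58531 / 65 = -900.48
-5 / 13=-0.38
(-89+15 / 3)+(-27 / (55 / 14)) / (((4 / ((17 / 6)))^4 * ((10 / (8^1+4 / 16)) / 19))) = -45514693 / 409600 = -111.12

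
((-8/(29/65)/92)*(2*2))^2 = 270400/444889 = 0.61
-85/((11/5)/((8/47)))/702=-0.01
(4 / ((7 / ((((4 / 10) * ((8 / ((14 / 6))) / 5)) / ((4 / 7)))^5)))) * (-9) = -8957952 / 68359375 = -0.13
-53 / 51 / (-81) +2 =8315 / 4131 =2.01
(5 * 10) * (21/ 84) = 25/ 2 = 12.50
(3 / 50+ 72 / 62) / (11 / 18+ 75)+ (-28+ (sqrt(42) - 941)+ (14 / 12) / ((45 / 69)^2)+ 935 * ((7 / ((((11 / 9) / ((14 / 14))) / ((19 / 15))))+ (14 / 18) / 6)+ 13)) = sqrt(42)+ 57252014572 / 3164325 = 18099.44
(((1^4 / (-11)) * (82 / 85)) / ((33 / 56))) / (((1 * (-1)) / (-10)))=-9184 / 6171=-1.49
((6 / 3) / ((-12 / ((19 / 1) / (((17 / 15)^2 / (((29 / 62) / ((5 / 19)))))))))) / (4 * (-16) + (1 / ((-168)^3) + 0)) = 186150545280 / 2718737998591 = 0.07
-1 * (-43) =43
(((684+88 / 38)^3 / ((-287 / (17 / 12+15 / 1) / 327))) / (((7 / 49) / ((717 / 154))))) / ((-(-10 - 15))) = -170692586105157120 / 21653863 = -7882777595.16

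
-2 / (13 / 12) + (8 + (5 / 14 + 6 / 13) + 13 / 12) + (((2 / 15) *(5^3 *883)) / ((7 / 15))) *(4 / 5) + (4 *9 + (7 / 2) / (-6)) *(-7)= 24988.71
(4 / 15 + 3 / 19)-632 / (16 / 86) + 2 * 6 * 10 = -933824 / 285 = -3276.58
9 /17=0.53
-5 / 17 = -0.29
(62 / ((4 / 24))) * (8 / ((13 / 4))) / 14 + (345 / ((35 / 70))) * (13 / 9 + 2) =666686 / 273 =2442.07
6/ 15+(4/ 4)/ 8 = 21/ 40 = 0.52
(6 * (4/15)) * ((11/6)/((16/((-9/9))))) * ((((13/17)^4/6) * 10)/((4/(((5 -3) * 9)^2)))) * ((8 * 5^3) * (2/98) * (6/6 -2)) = 706884750/4092529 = 172.73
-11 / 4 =-2.75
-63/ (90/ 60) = -42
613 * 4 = 2452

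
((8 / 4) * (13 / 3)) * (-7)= -182 / 3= -60.67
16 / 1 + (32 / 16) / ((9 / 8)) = 160 / 9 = 17.78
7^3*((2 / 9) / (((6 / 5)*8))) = 1715 / 216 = 7.94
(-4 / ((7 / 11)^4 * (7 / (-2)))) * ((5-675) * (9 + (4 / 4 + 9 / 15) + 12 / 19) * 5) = -83733635920 / 319333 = -262214.16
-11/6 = -1.83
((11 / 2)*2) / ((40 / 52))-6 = 83 / 10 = 8.30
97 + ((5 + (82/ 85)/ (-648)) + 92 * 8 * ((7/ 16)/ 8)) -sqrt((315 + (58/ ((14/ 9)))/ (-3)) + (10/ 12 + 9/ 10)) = 979381/ 6885 -4 * sqrt(209685)/ 105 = 124.80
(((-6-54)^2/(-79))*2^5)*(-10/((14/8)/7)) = 4608000/79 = 58329.11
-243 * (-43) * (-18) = -188082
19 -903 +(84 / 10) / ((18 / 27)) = -4357 / 5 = -871.40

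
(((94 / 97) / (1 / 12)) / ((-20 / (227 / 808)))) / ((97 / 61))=-1952427 / 19006180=-0.10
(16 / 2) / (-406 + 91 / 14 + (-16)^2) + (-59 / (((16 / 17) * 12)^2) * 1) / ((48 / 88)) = -57368951 / 63479808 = -0.90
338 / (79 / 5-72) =-1690 / 281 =-6.01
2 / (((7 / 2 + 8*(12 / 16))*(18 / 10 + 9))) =10 / 513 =0.02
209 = 209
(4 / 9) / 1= 4 / 9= 0.44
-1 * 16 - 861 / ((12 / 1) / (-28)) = 1993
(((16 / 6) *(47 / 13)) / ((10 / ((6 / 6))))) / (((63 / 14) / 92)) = 34592 / 1755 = 19.71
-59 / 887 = -0.07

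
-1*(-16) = 16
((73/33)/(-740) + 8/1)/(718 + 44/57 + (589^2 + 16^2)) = 3710453/161416680260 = 0.00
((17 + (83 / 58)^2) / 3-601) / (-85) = 400081 / 57188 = 7.00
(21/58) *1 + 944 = 944.36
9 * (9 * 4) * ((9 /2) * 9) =13122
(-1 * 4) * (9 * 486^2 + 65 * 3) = -8503836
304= 304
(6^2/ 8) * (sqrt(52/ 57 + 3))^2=669/ 38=17.61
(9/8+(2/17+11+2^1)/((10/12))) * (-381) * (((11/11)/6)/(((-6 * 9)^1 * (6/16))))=485521/9180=52.89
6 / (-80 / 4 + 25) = 6 / 5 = 1.20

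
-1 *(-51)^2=-2601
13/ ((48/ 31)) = 403/ 48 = 8.40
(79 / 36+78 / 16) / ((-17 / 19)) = -9671 / 1224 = -7.90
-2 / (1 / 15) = -30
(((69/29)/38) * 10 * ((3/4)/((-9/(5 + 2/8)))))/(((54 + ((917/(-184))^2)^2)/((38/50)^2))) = -657433819392/2787591149985625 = -0.00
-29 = -29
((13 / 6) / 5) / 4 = 13 / 120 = 0.11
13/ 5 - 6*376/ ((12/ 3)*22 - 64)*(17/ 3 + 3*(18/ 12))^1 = -14296/ 15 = -953.07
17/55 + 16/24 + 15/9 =436/165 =2.64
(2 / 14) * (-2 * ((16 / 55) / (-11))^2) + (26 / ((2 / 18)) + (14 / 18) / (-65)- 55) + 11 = 56953503301 / 299774475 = 189.99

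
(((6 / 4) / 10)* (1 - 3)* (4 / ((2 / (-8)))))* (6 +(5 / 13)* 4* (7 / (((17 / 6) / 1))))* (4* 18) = 3742848 / 1105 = 3387.19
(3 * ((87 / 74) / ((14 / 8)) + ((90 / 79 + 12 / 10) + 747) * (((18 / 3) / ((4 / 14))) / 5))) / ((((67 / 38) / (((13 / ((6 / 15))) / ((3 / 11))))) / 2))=8749977979314 / 6854435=1276542.56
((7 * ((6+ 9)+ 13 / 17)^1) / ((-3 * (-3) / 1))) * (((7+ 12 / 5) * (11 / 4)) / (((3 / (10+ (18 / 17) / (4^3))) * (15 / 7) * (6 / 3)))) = 9248647639 / 37454400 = 246.93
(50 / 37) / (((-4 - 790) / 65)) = -1625 / 14689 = -0.11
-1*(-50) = 50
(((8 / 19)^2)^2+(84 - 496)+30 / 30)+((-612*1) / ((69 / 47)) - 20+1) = -2538298230 / 2997383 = -846.84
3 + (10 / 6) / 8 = 77 / 24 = 3.21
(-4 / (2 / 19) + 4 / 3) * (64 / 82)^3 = -3604480 / 206763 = -17.43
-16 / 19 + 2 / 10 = -61 / 95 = -0.64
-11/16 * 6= -33/8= -4.12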